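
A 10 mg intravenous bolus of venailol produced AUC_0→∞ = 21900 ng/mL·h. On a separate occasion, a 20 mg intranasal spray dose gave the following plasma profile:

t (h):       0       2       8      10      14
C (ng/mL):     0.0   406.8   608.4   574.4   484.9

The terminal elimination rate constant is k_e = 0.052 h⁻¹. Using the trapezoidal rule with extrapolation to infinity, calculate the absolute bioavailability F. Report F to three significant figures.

Trapezoidal AUC_0→14 (intranasal spray):
  [0→2]: (0.0+406.8)/2 × 2 = 406.8
  [2→8]: (406.8+608.4)/2 × 6 = 3045.6
  [8→10]: (608.4+574.4)/2 × 2 = 1182.8
  [10→14]: (574.4+484.9)/2 × 4 = 2118.6
  Sum = 6753.8 ng/mL·h
Tail: C_last/k_e = 484.9/0.052 = 9325.000
AUC_0→∞ (intranasal spray) = 6753.8 + 9325.000 = 16078.8 ng/mL·h
F = (AUC_ev/D_ev)/(AUC_iv/D_iv) = (16078.8/20)/(21900/10) = 803.94/2190 = 0.3671

F = 0.367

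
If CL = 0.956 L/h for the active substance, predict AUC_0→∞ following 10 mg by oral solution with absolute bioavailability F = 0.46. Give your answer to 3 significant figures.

AUC_0→∞ = F × Dose / CL
        = 0.46 × 10 / 0.956 = 4.81172 mg/L·h

AUC = 4.81 mg/L·h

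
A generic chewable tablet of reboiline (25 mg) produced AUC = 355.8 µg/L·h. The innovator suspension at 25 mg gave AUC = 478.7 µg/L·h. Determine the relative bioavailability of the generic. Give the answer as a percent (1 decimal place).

F_rel = (AUC_test/D_test) / (AUC_ref/D_ref)
      = (355.8/25) / (478.7/25)
      = 14.232 / 19.148 = 0.7433 = 74.33%

F_rel = 74.3%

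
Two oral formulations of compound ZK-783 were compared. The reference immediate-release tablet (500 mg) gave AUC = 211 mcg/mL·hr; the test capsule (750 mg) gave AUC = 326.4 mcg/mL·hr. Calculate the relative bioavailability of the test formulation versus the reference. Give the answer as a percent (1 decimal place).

F_rel = 103.1%

F_rel = (AUC_test/D_test) / (AUC_ref/D_ref)
      = (326.4/750) / (211/500)
      = 0.4352 / 0.422 = 1.0313 = 103.13%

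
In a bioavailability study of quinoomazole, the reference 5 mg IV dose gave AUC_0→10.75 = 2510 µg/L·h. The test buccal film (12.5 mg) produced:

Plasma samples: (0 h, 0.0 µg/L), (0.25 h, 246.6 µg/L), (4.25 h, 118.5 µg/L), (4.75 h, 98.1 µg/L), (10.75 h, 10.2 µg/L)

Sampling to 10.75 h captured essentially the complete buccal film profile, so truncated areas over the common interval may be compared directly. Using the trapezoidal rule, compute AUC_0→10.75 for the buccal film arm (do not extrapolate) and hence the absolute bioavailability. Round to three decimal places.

F = 0.182

Trapezoidal AUC_0→10.75 (buccal film):
  [0→0.25]: (0.0+246.6)/2 × 0.25 = 30.825
  [0.25→4.25]: (246.6+118.5)/2 × 4 = 730.2
  [4.25→4.75]: (118.5+98.1)/2 × 0.5 = 54.15
  [4.75→10.75]: (98.1+10.2)/2 × 6 = 324.9
  Sum = 1140.075 µg/L·h
F = (AUC_ev/D_ev)/(AUC_iv/D_iv) = (1140.075/12.5)/(2510/5) = 91.206/502 = 0.1817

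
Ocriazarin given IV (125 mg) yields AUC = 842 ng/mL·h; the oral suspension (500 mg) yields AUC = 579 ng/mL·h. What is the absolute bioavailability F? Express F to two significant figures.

F = 0.17

F = (AUC_ev / D_ev) / (AUC_iv / D_iv)
  = (579/500) / (842/125)
  = 1.158 / 6.736 = 0.1719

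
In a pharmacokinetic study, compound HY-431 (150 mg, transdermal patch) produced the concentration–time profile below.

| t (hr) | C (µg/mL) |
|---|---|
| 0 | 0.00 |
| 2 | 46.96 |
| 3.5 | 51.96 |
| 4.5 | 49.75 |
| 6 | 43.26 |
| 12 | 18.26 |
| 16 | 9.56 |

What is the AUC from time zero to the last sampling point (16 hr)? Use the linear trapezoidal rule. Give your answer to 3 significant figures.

Trapezoidal AUC_0→16:
  [0→2]: (0.00+46.96)/2 × 2 = 46.96
  [2→3.5]: (46.96+51.96)/2 × 1.5 = 74.19
  [3.5→4.5]: (51.96+49.75)/2 × 1 = 50.855
  [4.5→6]: (49.75+43.26)/2 × 1.5 = 69.7575
  [6→12]: (43.26+18.26)/2 × 6 = 184.56
  [12→16]: (18.26+9.56)/2 × 4 = 55.64
  Sum = 481.9625 µg/mL·hr

AUC = 482 µg/mL·hr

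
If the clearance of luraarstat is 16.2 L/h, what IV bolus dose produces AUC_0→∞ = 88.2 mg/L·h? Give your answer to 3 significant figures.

Dose_iv = CL × AUC_0→∞
     = 16.2 × 88.2 = 1428.84 mg

Dose = 1430 mg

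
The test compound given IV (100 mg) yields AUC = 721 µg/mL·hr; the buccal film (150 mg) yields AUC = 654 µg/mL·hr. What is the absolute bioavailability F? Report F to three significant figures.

F = 0.605

F = (AUC_ev / D_ev) / (AUC_iv / D_iv)
  = (654/150) / (721/100)
  = 4.36 / 7.21 = 0.6047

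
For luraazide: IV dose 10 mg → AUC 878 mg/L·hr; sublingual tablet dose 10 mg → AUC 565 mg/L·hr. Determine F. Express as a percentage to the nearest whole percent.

F = 64%

F = (AUC_ev / D_ev) / (AUC_iv / D_iv)
  = (565/10) / (878/10)
  = 56.5 / 87.8 = 0.6435
  = 64.35%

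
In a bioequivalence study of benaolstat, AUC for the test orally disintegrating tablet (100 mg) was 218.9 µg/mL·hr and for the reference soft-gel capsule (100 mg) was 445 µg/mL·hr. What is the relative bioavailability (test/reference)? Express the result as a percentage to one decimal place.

F_rel = 49.2%

F_rel = (AUC_test/D_test) / (AUC_ref/D_ref)
      = (218.9/100) / (445/100)
      = 2.189 / 4.45 = 0.4919 = 49.19%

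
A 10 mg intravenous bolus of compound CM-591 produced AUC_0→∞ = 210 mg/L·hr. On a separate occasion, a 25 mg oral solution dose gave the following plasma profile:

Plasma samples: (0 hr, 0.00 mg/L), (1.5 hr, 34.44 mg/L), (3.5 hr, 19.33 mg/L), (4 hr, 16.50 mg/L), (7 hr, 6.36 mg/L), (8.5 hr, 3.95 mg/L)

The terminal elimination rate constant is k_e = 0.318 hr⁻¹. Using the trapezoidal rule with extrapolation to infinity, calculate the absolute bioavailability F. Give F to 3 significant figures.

Trapezoidal AUC_0→8.5 (oral solution):
  [0→1.5]: (0.00+34.44)/2 × 1.5 = 25.83
  [1.5→3.5]: (34.44+19.33)/2 × 2 = 53.77
  [3.5→4]: (19.33+16.50)/2 × 0.5 = 8.9575
  [4→7]: (16.50+6.36)/2 × 3 = 34.29
  [7→8.5]: (6.36+3.95)/2 × 1.5 = 7.7325
  Sum = 130.58 mg/L·hr
Tail: C_last/k_e = 3.95/0.318 = 12.421
AUC_0→∞ (oral solution) = 130.58 + 12.421 = 143.001 mg/L·hr
F = (AUC_ev/D_ev)/(AUC_iv/D_iv) = (143.001/25)/(210/10) = 5.72004/21 = 0.2724

F = 0.272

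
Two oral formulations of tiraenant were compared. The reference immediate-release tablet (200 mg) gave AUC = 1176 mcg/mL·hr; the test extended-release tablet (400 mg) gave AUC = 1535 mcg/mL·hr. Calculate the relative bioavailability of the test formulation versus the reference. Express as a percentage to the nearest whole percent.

F_rel = (AUC_test/D_test) / (AUC_ref/D_ref)
      = (1535/400) / (1176/200)
      = 3.8375 / 5.88 = 0.6526 = 65.26%

F_rel = 65%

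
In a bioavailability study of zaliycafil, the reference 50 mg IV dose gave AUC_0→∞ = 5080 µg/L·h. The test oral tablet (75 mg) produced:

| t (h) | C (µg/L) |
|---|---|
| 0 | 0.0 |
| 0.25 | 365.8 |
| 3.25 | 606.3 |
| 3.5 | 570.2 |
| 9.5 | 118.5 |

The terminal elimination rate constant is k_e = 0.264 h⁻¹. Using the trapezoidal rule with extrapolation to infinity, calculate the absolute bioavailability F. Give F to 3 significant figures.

F = 0.547

Trapezoidal AUC_0→9.5 (oral tablet):
  [0→0.25]: (0.0+365.8)/2 × 0.25 = 45.725
  [0.25→3.25]: (365.8+606.3)/2 × 3 = 1458.15
  [3.25→3.5]: (606.3+570.2)/2 × 0.25 = 147.0625
  [3.5→9.5]: (570.2+118.5)/2 × 6 = 2066.1
  Sum = 3717.0375 µg/L·h
Tail: C_last/k_e = 118.5/0.264 = 448.864
AUC_0→∞ (oral tablet) = 3717.0375 + 448.864 = 4165.9015 µg/L·h
F = (AUC_ev/D_ev)/(AUC_iv/D_iv) = (4165.9015/75)/(5080/50) = 55.5454/101.6 = 0.5467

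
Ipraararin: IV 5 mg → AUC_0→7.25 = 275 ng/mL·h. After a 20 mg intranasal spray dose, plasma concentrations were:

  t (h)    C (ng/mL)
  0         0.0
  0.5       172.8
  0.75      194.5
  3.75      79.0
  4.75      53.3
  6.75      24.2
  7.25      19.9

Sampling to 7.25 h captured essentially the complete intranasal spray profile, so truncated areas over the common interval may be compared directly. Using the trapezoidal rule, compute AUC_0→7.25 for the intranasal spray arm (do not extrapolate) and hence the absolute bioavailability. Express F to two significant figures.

Trapezoidal AUC_0→7.25 (intranasal spray):
  [0→0.5]: (0.0+172.8)/2 × 0.5 = 43.2
  [0.5→0.75]: (172.8+194.5)/2 × 0.25 = 45.9125
  [0.75→3.75]: (194.5+79.0)/2 × 3 = 410.25
  [3.75→4.75]: (79.0+53.3)/2 × 1 = 66.15
  [4.75→6.75]: (53.3+24.2)/2 × 2 = 77.5
  [6.75→7.25]: (24.2+19.9)/2 × 0.5 = 11.025
  Sum = 654.0375 ng/mL·h
F = (AUC_ev/D_ev)/(AUC_iv/D_iv) = (654.0375/20)/(275/5) = 32.701875/55 = 0.5946

F = 0.59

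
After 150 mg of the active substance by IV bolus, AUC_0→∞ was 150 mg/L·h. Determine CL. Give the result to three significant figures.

CL = 1.00 L/h

CL = Dose_iv / AUC_0→∞
   = 150 / 150 = 1 L/h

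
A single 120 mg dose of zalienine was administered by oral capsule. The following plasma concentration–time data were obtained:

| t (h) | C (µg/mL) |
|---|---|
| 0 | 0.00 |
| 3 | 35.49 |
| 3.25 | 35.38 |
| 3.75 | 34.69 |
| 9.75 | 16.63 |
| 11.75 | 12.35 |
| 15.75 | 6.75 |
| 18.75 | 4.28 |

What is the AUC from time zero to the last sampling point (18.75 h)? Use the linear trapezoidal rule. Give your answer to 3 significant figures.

Trapezoidal AUC_0→18.75:
  [0→3]: (0.00+35.49)/2 × 3 = 53.235
  [3→3.25]: (35.49+35.38)/2 × 0.25 = 8.85875
  [3.25→3.75]: (35.38+34.69)/2 × 0.5 = 17.5175
  [3.75→9.75]: (34.69+16.63)/2 × 6 = 153.96
  [9.75→11.75]: (16.63+12.35)/2 × 2 = 28.98
  [11.75→15.75]: (12.35+6.75)/2 × 4 = 38.2
  [15.75→18.75]: (6.75+4.28)/2 × 3 = 16.545
  Sum = 317.29625 µg/mL·h

AUC = 317 µg/mL·h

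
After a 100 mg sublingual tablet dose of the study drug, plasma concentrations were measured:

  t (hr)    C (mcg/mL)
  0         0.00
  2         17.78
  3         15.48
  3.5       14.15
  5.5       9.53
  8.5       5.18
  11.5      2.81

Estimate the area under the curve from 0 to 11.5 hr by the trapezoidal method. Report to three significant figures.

Trapezoidal AUC_0→11.5:
  [0→2]: (0.00+17.78)/2 × 2 = 17.78
  [2→3]: (17.78+15.48)/2 × 1 = 16.63
  [3→3.5]: (15.48+14.15)/2 × 0.5 = 7.4075
  [3.5→5.5]: (14.15+9.53)/2 × 2 = 23.68
  [5.5→8.5]: (9.53+5.18)/2 × 3 = 22.065
  [8.5→11.5]: (5.18+2.81)/2 × 3 = 11.985
  Sum = 99.5475 mcg/mL·hr

AUC = 99.5 mcg/mL·hr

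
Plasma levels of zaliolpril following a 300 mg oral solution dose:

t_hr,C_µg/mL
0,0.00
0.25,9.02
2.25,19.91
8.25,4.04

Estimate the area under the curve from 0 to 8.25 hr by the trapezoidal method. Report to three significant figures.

AUC = 102 µg/mL·hr

Trapezoidal AUC_0→8.25:
  [0→0.25]: (0.00+9.02)/2 × 0.25 = 1.1275
  [0.25→2.25]: (9.02+19.91)/2 × 2 = 28.93
  [2.25→8.25]: (19.91+4.04)/2 × 6 = 71.85
  Sum = 101.9075 µg/mL·hr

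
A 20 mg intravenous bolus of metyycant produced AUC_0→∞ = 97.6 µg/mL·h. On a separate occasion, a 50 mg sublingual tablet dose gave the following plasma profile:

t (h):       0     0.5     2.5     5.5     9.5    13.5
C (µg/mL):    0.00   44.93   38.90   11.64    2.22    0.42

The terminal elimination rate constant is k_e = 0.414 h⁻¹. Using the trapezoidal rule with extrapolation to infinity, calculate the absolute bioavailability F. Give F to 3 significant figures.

F = 0.840

Trapezoidal AUC_0→13.5 (sublingual tablet):
  [0→0.5]: (0.00+44.93)/2 × 0.5 = 11.2325
  [0.5→2.5]: (44.93+38.90)/2 × 2 = 83.83
  [2.5→5.5]: (38.90+11.64)/2 × 3 = 75.81
  [5.5→9.5]: (11.64+2.22)/2 × 4 = 27.72
  [9.5→13.5]: (2.22+0.42)/2 × 4 = 5.28
  Sum = 203.8725 µg/mL·h
Tail: C_last/k_e = 0.42/0.414 = 1.014
AUC_0→∞ (sublingual tablet) = 203.8725 + 1.014 = 204.8865 µg/mL·h
F = (AUC_ev/D_ev)/(AUC_iv/D_iv) = (204.8865/50)/(97.6/20) = 4.09773/4.88 = 0.8397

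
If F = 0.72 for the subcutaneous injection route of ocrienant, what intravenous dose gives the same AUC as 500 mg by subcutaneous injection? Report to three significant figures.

Systemic exposure from an extravascular dose = F × D_ev, so the equivalent IV dose is F × D_ev.
D_iv = F × D_ev = 0.72 × 500 = 360 mg

D_iv = 360 mg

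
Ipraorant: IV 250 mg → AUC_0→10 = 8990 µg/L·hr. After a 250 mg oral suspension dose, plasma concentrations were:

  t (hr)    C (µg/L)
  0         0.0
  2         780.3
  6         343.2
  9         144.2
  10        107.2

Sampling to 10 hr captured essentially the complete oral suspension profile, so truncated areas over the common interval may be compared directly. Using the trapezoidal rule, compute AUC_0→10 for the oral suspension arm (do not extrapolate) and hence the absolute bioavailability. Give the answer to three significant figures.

F = 0.432

Trapezoidal AUC_0→10 (oral suspension):
  [0→2]: (0.0+780.3)/2 × 2 = 780.3
  [2→6]: (780.3+343.2)/2 × 4 = 2247.0
  [6→9]: (343.2+144.2)/2 × 3 = 731.1
  [9→10]: (144.2+107.2)/2 × 1 = 125.7
  Sum = 3884.1 µg/L·hr
F = (AUC_ev/D_ev)/(AUC_iv/D_iv) = (3884.1/250)/(8990/250) = 15.5364/35.96 = 0.4320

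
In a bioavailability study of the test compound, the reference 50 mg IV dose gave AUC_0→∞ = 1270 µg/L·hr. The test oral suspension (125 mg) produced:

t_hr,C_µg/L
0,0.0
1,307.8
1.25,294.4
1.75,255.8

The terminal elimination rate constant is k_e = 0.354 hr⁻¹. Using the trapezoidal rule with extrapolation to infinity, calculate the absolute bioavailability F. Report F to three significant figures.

F = 0.343

Trapezoidal AUC_0→1.75 (oral suspension):
  [0→1]: (0.0+307.8)/2 × 1 = 153.9
  [1→1.25]: (307.8+294.4)/2 × 0.25 = 75.275
  [1.25→1.75]: (294.4+255.8)/2 × 0.5 = 137.55
  Sum = 366.725 µg/L·hr
Tail: C_last/k_e = 255.8/0.354 = 722.599
AUC_0→∞ (oral suspension) = 366.725 + 722.599 = 1089.324 µg/L·hr
F = (AUC_ev/D_ev)/(AUC_iv/D_iv) = (1089.324/125)/(1270/50) = 8.714592/25.4 = 0.3431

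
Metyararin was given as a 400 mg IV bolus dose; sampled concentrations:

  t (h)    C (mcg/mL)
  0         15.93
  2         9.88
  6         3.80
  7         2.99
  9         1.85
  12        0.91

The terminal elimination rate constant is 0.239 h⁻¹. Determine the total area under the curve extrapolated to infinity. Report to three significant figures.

AUC = 69.4 mcg/mL·h

Trapezoidal AUC_0→12:
  [0→2]: (15.93+9.88)/2 × 2 = 25.81
  [2→6]: (9.88+3.80)/2 × 4 = 27.36
  [6→7]: (3.80+2.99)/2 × 1 = 3.395
  [7→9]: (2.99+1.85)/2 × 2 = 4.84
  [9→12]: (1.85+0.91)/2 × 3 = 4.14
  Sum = 65.545 mcg/mL·h
Extrapolated tail: C_last / k_e = 0.91 / 0.239 = 3.808
AUC_0→∞ = 65.545 + 3.808 = 69.353 mcg/mL·h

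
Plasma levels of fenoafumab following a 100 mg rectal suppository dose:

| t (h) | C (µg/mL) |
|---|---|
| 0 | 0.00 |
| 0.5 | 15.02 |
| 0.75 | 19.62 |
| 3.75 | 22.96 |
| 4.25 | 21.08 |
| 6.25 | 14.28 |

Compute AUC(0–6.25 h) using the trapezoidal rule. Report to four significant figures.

AUC = 118.3 µg/mL·h

Trapezoidal AUC_0→6.25:
  [0→0.5]: (0.00+15.02)/2 × 0.5 = 3.755
  [0.5→0.75]: (15.02+19.62)/2 × 0.25 = 4.33
  [0.75→3.75]: (19.62+22.96)/2 × 3 = 63.87
  [3.75→4.25]: (22.96+21.08)/2 × 0.5 = 11.01
  [4.25→6.25]: (21.08+14.28)/2 × 2 = 35.36
  Sum = 118.325 µg/mL·h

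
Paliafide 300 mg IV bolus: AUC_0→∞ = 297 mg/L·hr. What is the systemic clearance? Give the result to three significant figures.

CL = Dose_iv / AUC_0→∞
   = 300 / 297 = 1.0101 L/hr

CL = 1.01 L/hr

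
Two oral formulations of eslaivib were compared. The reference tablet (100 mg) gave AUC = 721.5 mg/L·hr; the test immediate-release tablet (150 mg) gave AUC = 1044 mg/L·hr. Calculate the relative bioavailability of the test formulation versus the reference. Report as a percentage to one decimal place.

F_rel = (AUC_test/D_test) / (AUC_ref/D_ref)
      = (1044/150) / (721.5/100)
      = 6.96 / 7.215 = 0.9647 = 96.47%

F_rel = 96.5%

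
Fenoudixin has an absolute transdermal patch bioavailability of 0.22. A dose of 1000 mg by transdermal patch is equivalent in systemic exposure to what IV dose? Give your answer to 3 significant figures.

Systemic exposure from an extravascular dose = F × D_ev, so the equivalent IV dose is F × D_ev.
D_iv = F × D_ev = 0.22 × 1000 = 220 mg

D_iv = 220 mg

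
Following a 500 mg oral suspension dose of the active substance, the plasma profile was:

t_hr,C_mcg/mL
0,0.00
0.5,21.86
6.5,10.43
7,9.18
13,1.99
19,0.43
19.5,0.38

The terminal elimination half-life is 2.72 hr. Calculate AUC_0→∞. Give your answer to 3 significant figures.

AUC = 150 mcg/mL·hr

Trapezoidal AUC_0→19.5:
  [0→0.5]: (0.00+21.86)/2 × 0.5 = 5.465
  [0.5→6.5]: (21.86+10.43)/2 × 6 = 96.87
  [6.5→7]: (10.43+9.18)/2 × 0.5 = 4.9025
  [7→13]: (9.18+1.99)/2 × 6 = 33.51
  [13→19]: (1.99+0.43)/2 × 6 = 7.26
  [19→19.5]: (0.43+0.38)/2 × 0.5 = 0.2025
  Sum = 148.21 mcg/mL·hr
k_e = ln2 / t½ = 0.693147 / 2.72 = 0.2548 hr^-1
Extrapolated tail: C_last / k_e = 0.38 / 0.2548 = 1.491
AUC_0→∞ = 148.21 + 1.491 = 149.701 mcg/mL·hr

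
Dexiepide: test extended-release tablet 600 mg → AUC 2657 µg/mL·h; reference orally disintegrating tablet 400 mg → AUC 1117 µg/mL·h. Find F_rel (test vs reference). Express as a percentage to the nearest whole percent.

F_rel = 159%

F_rel = (AUC_test/D_test) / (AUC_ref/D_ref)
      = (2657/600) / (1117/400)
      = 4.42833 / 2.7925 = 1.5858 = 158.58%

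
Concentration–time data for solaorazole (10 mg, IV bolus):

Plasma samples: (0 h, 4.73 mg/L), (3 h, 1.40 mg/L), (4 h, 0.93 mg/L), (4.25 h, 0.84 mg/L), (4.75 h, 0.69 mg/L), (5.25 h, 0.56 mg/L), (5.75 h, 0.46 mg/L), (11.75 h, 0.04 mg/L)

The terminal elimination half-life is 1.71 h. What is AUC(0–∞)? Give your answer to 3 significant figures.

Trapezoidal AUC_0→11.75:
  [0→3]: (4.73+1.40)/2 × 3 = 9.195
  [3→4]: (1.40+0.93)/2 × 1 = 1.165
  [4→4.25]: (0.93+0.84)/2 × 0.25 = 0.22125
  [4.25→4.75]: (0.84+0.69)/2 × 0.5 = 0.3825
  [4.75→5.25]: (0.69+0.56)/2 × 0.5 = 0.3125
  [5.25→5.75]: (0.56+0.46)/2 × 0.5 = 0.255
  [5.75→11.75]: (0.46+0.04)/2 × 6 = 1.5
  Sum = 13.03125 mg/L·h
k_e = ln2 / t½ = 0.693147 / 1.71 = 0.4053 h^-1
Extrapolated tail: C_last / k_e = 0.04 / 0.4053 = 0.099
AUC_0→∞ = 13.03125 + 0.099 = 13.13025 mg/L·h

AUC = 13.1 mg/L·h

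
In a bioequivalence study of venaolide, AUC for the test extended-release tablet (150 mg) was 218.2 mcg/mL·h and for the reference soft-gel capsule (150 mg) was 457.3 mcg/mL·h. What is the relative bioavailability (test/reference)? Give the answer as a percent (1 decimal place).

F_rel = (AUC_test/D_test) / (AUC_ref/D_ref)
      = (218.2/150) / (457.3/150)
      = 1.45467 / 3.04867 = 0.4771 = 47.71%

F_rel = 47.7%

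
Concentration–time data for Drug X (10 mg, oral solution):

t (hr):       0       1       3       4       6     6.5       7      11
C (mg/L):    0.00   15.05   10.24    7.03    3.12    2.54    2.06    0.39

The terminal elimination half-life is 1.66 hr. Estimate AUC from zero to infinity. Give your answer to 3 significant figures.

AUC = 60.0 mg/L·hr

Trapezoidal AUC_0→11:
  [0→1]: (0.00+15.05)/2 × 1 = 7.525
  [1→3]: (15.05+10.24)/2 × 2 = 25.29
  [3→4]: (10.24+7.03)/2 × 1 = 8.635
  [4→6]: (7.03+3.12)/2 × 2 = 10.15
  [6→6.5]: (3.12+2.54)/2 × 0.5 = 1.415
  [6.5→7]: (2.54+2.06)/2 × 0.5 = 1.15
  [7→11]: (2.06+0.39)/2 × 4 = 4.9
  Sum = 59.065 mg/L·hr
k_e = ln2 / t½ = 0.693147 / 1.66 = 0.4176 hr^-1
Extrapolated tail: C_last / k_e = 0.39 / 0.4176 = 0.934
AUC_0→∞ = 59.065 + 0.934 = 59.999 mg/L·hr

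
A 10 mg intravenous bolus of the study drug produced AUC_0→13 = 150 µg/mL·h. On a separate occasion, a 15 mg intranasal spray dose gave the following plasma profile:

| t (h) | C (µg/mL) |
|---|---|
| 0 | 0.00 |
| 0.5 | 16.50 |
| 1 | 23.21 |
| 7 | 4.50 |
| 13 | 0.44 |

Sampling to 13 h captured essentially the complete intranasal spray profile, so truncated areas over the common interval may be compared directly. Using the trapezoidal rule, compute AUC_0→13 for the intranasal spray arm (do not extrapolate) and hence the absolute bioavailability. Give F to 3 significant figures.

F = 0.498

Trapezoidal AUC_0→13 (intranasal spray):
  [0→0.5]: (0.00+16.50)/2 × 0.5 = 4.125
  [0.5→1]: (16.50+23.21)/2 × 0.5 = 9.9275
  [1→7]: (23.21+4.50)/2 × 6 = 83.13
  [7→13]: (4.50+0.44)/2 × 6 = 14.82
  Sum = 112.0025 µg/mL·h
F = (AUC_ev/D_ev)/(AUC_iv/D_iv) = (112.0025/15)/(150/10) = 7.46683/15 = 0.4978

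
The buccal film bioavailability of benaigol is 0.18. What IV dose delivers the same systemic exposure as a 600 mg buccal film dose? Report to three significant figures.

Systemic exposure from an extravascular dose = F × D_ev, so the equivalent IV dose is F × D_ev.
D_iv = F × D_ev = 0.18 × 600 = 108 mg

D_iv = 108 mg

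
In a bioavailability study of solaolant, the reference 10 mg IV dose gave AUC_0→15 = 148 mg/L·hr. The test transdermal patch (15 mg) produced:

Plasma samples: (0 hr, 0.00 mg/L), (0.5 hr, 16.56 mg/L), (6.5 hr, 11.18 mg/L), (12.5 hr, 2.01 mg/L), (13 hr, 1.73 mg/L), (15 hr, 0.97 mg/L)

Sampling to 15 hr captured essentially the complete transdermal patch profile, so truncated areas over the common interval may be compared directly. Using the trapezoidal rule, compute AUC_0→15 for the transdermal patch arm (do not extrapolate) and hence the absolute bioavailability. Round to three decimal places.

Trapezoidal AUC_0→15 (transdermal patch):
  [0→0.5]: (0.00+16.56)/2 × 0.5 = 4.14
  [0.5→6.5]: (16.56+11.18)/2 × 6 = 83.22
  [6.5→12.5]: (11.18+2.01)/2 × 6 = 39.57
  [12.5→13]: (2.01+1.73)/2 × 0.5 = 0.935
  [13→15]: (1.73+0.97)/2 × 2 = 2.7
  Sum = 130.565 mg/L·hr
F = (AUC_ev/D_ev)/(AUC_iv/D_iv) = (130.565/15)/(148/10) = 8.70433/14.8 = 0.5881

F = 0.588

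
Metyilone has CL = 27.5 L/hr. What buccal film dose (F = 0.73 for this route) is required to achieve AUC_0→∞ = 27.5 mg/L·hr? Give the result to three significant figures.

Dose = CL × AUC_0→∞ / F
     = 27.5 × 27.5 / 0.73 = 1035.96 mg

Dose = 1040 mg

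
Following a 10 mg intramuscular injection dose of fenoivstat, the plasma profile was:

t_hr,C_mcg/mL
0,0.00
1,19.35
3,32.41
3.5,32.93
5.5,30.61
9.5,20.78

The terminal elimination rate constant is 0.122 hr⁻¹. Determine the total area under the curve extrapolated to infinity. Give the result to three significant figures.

Trapezoidal AUC_0→9.5:
  [0→1]: (0.00+19.35)/2 × 1 = 9.675
  [1→3]: (19.35+32.41)/2 × 2 = 51.76
  [3→3.5]: (32.41+32.93)/2 × 0.5 = 16.335
  [3.5→5.5]: (32.93+30.61)/2 × 2 = 63.54
  [5.5→9.5]: (30.61+20.78)/2 × 4 = 102.78
  Sum = 244.09 mcg/mL·hr
Extrapolated tail: C_last / k_e = 20.78 / 0.122 = 170.328
AUC_0→∞ = 244.09 + 170.328 = 414.418 mcg/mL·hr

AUC = 414 mcg/mL·hr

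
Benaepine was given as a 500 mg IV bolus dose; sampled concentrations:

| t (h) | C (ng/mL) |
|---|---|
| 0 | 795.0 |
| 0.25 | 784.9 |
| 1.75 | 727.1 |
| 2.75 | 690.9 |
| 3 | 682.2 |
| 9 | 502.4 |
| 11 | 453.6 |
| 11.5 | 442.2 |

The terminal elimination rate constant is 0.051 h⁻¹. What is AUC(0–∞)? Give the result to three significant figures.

AUC = 15600 ng/mL·h

Trapezoidal AUC_0→11.5:
  [0→0.25]: (795.0+784.9)/2 × 0.25 = 197.4875
  [0.25→1.75]: (784.9+727.1)/2 × 1.5 = 1134.0
  [1.75→2.75]: (727.1+690.9)/2 × 1 = 709.0
  [2.75→3]: (690.9+682.2)/2 × 0.25 = 171.6375
  [3→9]: (682.2+502.4)/2 × 6 = 3553.8
  [9→11]: (502.4+453.6)/2 × 2 = 956.0
  [11→11.5]: (453.6+442.2)/2 × 0.5 = 223.95
  Sum = 6945.875 ng/mL·h
Extrapolated tail: C_last / k_e = 442.2 / 0.051 = 8670.588
AUC_0→∞ = 6945.875 + 8670.588 = 15616.463 ng/mL·h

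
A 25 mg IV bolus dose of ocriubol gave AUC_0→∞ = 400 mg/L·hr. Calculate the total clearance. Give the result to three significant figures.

CL = 0.0625 L/hr

CL = Dose_iv / AUC_0→∞
   = 25 / 400 = 0.0625 L/hr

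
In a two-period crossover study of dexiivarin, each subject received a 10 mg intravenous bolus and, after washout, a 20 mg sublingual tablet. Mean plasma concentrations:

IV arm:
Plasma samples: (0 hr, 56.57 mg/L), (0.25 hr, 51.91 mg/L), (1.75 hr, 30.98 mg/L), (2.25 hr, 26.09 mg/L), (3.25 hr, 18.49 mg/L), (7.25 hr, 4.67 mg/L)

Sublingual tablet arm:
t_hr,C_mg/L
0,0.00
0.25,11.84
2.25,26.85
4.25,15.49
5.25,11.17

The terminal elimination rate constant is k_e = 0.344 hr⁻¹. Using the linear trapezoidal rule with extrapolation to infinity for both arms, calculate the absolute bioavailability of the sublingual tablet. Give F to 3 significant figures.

F = 0.373

Trapezoidal AUC_0→7.25 (IV):
  [0→0.25]: (56.57+51.91)/2 × 0.25 = 13.56
  [0.25→1.75]: (51.91+30.98)/2 × 1.5 = 62.1675
  [1.75→2.25]: (30.98+26.09)/2 × 0.5 = 14.2675
  [2.25→3.25]: (26.09+18.49)/2 × 1 = 22.29
  [3.25→7.25]: (18.49+4.67)/2 × 4 = 46.32
  Sum = 158.605 mg/L·hr
IV tail: 4.67/0.344 = 13.576; AUC_iv,0→∞ = 158.605 + 13.576 = 172.181 mg/L·hr
Trapezoidal AUC_0→5.25 (sublingual tablet):
  [0→0.25]: (0.00+11.84)/2 × 0.25 = 1.48
  [0.25→2.25]: (11.84+26.85)/2 × 2 = 38.69
  [2.25→4.25]: (26.85+15.49)/2 × 2 = 42.34
  [4.25→5.25]: (15.49+11.17)/2 × 1 = 13.33
  Sum = 95.84 mg/L·hr
sublingual tablet tail: 11.17/0.344 = 32.471; AUC_ev,0→∞ = 95.84 + 32.471 = 128.311 mg/L·hr
F = (AUC_ev/D_ev)/(AUC_iv/D_iv) = (128.311/20)/(172.181/10) = 6.41555/17.2181 = 0.3726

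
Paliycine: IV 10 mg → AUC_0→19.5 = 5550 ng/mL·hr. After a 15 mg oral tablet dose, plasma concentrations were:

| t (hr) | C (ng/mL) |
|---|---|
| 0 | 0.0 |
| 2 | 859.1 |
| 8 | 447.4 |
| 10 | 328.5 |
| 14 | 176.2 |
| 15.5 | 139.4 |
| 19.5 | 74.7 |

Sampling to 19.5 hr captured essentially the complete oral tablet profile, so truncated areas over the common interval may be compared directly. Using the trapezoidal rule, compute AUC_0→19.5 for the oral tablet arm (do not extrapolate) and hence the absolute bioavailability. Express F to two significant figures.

Trapezoidal AUC_0→19.5 (oral tablet):
  [0→2]: (0.0+859.1)/2 × 2 = 859.1
  [2→8]: (859.1+447.4)/2 × 6 = 3919.5
  [8→10]: (447.4+328.5)/2 × 2 = 775.9
  [10→14]: (328.5+176.2)/2 × 4 = 1009.4
  [14→15.5]: (176.2+139.4)/2 × 1.5 = 236.7
  [15.5→19.5]: (139.4+74.7)/2 × 4 = 428.2
  Sum = 7228.8 ng/mL·hr
F = (AUC_ev/D_ev)/(AUC_iv/D_iv) = (7228.8/15)/(5550/10) = 481.92/555 = 0.8683

F = 0.87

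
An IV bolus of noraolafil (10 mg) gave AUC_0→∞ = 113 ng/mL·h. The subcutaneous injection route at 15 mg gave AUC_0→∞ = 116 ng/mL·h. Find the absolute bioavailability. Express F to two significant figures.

F = (AUC_ev / D_ev) / (AUC_iv / D_iv)
  = (116/15) / (113/10)
  = 7.73333 / 11.3 = 0.6844

F = 0.68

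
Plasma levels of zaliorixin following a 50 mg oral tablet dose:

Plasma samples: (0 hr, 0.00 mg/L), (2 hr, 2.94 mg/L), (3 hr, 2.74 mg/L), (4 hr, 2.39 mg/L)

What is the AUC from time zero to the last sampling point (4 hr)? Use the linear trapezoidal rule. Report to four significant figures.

AUC = 8.345 mg/L·hr

Trapezoidal AUC_0→4:
  [0→2]: (0.00+2.94)/2 × 2 = 2.94
  [2→3]: (2.94+2.74)/2 × 1 = 2.84
  [3→4]: (2.74+2.39)/2 × 1 = 2.565
  Sum = 8.345 mg/L·hr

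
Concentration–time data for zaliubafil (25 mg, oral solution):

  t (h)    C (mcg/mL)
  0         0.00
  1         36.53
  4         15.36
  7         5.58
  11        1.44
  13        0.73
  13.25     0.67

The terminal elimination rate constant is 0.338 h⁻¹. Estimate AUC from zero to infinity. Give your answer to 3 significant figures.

AUC = 146 mcg/mL·h

Trapezoidal AUC_0→13.25:
  [0→1]: (0.00+36.53)/2 × 1 = 18.265
  [1→4]: (36.53+15.36)/2 × 3 = 77.835
  [4→7]: (15.36+5.58)/2 × 3 = 31.41
  [7→11]: (5.58+1.44)/2 × 4 = 14.04
  [11→13]: (1.44+0.73)/2 × 2 = 2.17
  [13→13.25]: (0.73+0.67)/2 × 0.25 = 0.175
  Sum = 143.895 mcg/mL·h
Extrapolated tail: C_last / k_e = 0.67 / 0.338 = 1.982
AUC_0→∞ = 143.895 + 1.982 = 145.877 mcg/mL·h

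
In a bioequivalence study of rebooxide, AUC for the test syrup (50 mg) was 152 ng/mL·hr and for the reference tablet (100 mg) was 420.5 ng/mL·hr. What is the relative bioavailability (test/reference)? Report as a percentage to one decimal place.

F_rel = 72.3%

F_rel = (AUC_test/D_test) / (AUC_ref/D_ref)
      = (152/50) / (420.5/100)
      = 3.04 / 4.205 = 0.7229 = 72.29%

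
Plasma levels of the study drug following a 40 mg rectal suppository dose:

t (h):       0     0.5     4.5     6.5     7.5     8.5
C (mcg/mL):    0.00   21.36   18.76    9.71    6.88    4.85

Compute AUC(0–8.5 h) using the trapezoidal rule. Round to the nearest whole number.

AUC = 128 mcg/mL·h

Trapezoidal AUC_0→8.5:
  [0→0.5]: (0.00+21.36)/2 × 0.5 = 5.34
  [0.5→4.5]: (21.36+18.76)/2 × 4 = 80.24
  [4.5→6.5]: (18.76+9.71)/2 × 2 = 28.47
  [6.5→7.5]: (9.71+6.88)/2 × 1 = 8.295
  [7.5→8.5]: (6.88+4.85)/2 × 1 = 5.865
  Sum = 128.21 mcg/mL·h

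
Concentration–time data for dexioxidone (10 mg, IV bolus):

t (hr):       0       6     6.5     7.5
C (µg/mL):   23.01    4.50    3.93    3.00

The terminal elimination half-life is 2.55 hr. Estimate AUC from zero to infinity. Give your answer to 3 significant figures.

AUC = 99.1 µg/mL·hr

Trapezoidal AUC_0→7.5:
  [0→6]: (23.01+4.50)/2 × 6 = 82.53
  [6→6.5]: (4.50+3.93)/2 × 0.5 = 2.1075
  [6.5→7.5]: (3.93+3.00)/2 × 1 = 3.465
  Sum = 88.1025 µg/mL·hr
k_e = ln2 / t½ = 0.693147 / 2.55 = 0.2718 hr^-1
Extrapolated tail: C_last / k_e = 3.00 / 0.2718 = 11.038
AUC_0→∞ = 88.1025 + 11.038 = 99.1405 µg/mL·hr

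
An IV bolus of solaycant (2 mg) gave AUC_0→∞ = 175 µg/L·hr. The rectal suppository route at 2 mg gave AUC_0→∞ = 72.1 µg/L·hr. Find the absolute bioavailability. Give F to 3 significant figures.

F = (AUC_ev / D_ev) / (AUC_iv / D_iv)
  = (72.1/2) / (175/2)
  = 36.05 / 87.5 = 0.4120

F = 0.412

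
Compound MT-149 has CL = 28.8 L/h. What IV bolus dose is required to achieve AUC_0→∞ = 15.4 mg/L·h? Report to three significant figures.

Dose = 444 mg

Dose_iv = CL × AUC_0→∞
     = 28.8 × 15.4 = 443.52 mg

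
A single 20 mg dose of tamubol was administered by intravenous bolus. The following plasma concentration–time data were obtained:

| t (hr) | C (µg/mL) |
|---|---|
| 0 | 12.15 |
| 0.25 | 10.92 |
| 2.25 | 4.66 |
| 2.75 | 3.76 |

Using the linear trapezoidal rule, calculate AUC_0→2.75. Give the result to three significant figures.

AUC = 20.6 µg/mL·hr

Trapezoidal AUC_0→2.75:
  [0→0.25]: (12.15+10.92)/2 × 0.25 = 2.88375
  [0.25→2.25]: (10.92+4.66)/2 × 2 = 15.58
  [2.25→2.75]: (4.66+3.76)/2 × 0.5 = 2.105
  Sum = 20.56875 µg/mL·hr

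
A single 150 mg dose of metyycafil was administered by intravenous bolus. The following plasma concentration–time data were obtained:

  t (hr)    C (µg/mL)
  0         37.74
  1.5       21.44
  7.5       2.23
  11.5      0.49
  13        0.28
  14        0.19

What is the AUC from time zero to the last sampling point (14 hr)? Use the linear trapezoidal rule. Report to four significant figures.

Trapezoidal AUC_0→14:
  [0→1.5]: (37.74+21.44)/2 × 1.5 = 44.385
  [1.5→7.5]: (21.44+2.23)/2 × 6 = 71.01
  [7.5→11.5]: (2.23+0.49)/2 × 4 = 5.44
  [11.5→13]: (0.49+0.28)/2 × 1.5 = 0.5775
  [13→14]: (0.28+0.19)/2 × 1 = 0.235
  Sum = 121.6475 µg/mL·hr

AUC = 121.6 µg/mL·hr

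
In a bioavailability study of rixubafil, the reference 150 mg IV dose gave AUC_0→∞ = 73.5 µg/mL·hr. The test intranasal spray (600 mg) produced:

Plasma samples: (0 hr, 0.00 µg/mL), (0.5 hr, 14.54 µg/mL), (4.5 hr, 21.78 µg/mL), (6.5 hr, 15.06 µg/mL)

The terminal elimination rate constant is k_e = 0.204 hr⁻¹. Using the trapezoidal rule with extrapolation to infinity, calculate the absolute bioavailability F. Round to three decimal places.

F = 0.636

Trapezoidal AUC_0→6.5 (intranasal spray):
  [0→0.5]: (0.00+14.54)/2 × 0.5 = 3.635
  [0.5→4.5]: (14.54+21.78)/2 × 4 = 72.64
  [4.5→6.5]: (21.78+15.06)/2 × 2 = 36.84
  Sum = 113.115 µg/mL·hr
Tail: C_last/k_e = 15.06/0.204 = 73.824
AUC_0→∞ (intranasal spray) = 113.115 + 73.824 = 186.939 µg/mL·hr
F = (AUC_ev/D_ev)/(AUC_iv/D_iv) = (186.939/600)/(73.5/150) = 0.311565/0.49 = 0.6358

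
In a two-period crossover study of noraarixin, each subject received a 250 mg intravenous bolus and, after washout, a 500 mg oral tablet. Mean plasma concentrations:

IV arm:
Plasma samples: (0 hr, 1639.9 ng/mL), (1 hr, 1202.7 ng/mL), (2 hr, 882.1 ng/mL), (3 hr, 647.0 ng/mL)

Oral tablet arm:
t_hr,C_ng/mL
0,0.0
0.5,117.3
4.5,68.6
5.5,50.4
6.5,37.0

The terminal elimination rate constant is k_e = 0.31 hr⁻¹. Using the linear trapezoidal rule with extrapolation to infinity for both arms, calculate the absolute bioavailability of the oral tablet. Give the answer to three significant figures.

Trapezoidal AUC_0→3 (IV):
  [0→1]: (1639.9+1202.7)/2 × 1 = 1421.3
  [1→2]: (1202.7+882.1)/2 × 1 = 1042.4
  [2→3]: (882.1+647.0)/2 × 1 = 764.55
  Sum = 3228.25 ng/mL·hr
IV tail: 647.0/0.31 = 2087.097; AUC_iv,0→∞ = 3228.25 + 2087.097 = 5315.347 ng/mL·hr
Trapezoidal AUC_0→6.5 (oral tablet):
  [0→0.5]: (0.0+117.3)/2 × 0.5 = 29.325
  [0.5→4.5]: (117.3+68.6)/2 × 4 = 371.8
  [4.5→5.5]: (68.6+50.4)/2 × 1 = 59.5
  [5.5→6.5]: (50.4+37.0)/2 × 1 = 43.7
  Sum = 504.325 ng/mL·hr
oral tablet tail: 37.0/0.31 = 119.355; AUC_ev,0→∞ = 504.325 + 119.355 = 623.68 ng/mL·hr
F = (AUC_ev/D_ev)/(AUC_iv/D_iv) = (623.68/500)/(5315.347/250) = 1.24736/21.261388 = 0.0587

F = 0.0587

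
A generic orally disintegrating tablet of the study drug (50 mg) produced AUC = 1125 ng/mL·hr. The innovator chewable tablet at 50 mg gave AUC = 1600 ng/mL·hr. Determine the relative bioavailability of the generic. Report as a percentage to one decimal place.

F_rel = (AUC_test/D_test) / (AUC_ref/D_ref)
      = (1125/50) / (1600/50)
      = 22.5 / 32 = 0.7031 = 70.31%

F_rel = 70.3%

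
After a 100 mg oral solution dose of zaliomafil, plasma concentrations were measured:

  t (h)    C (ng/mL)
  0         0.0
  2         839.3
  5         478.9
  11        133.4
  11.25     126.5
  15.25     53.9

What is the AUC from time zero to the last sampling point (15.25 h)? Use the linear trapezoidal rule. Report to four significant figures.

AUC = 5047 ng/mL·h

Trapezoidal AUC_0→15.25:
  [0→2]: (0.0+839.3)/2 × 2 = 839.3
  [2→5]: (839.3+478.9)/2 × 3 = 1977.3
  [5→11]: (478.9+133.4)/2 × 6 = 1836.9
  [11→11.25]: (133.4+126.5)/2 × 0.25 = 32.4875
  [11.25→15.25]: (126.5+53.9)/2 × 4 = 360.8
  Sum = 5046.7875 ng/mL·h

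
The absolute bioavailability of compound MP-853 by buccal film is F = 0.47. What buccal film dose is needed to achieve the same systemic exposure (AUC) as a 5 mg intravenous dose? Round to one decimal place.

For equal systemic exposure: F × D_ev = D_iv
D_ev = D_iv / F = 5 / 0.47 = 10.6383 mg

D_buccal = 10.6 mg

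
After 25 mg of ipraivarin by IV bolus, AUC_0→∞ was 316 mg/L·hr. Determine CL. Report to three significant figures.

CL = 0.0791 L/hr

CL = Dose_iv / AUC_0→∞
   = 25 / 316 = 0.0791139 L/hr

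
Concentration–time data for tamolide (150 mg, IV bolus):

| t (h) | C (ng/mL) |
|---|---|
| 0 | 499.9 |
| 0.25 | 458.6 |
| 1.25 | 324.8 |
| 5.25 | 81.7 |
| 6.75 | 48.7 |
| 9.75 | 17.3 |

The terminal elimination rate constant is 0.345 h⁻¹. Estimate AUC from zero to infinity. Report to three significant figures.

Trapezoidal AUC_0→9.75:
  [0→0.25]: (499.9+458.6)/2 × 0.25 = 119.8125
  [0.25→1.25]: (458.6+324.8)/2 × 1 = 391.7
  [1.25→5.25]: (324.8+81.7)/2 × 4 = 813.0
  [5.25→6.75]: (81.7+48.7)/2 × 1.5 = 97.8
  [6.75→9.75]: (48.7+17.3)/2 × 3 = 99.0
  Sum = 1521.3125 ng/mL·h
Extrapolated tail: C_last / k_e = 17.3 / 0.345 = 50.145
AUC_0→∞ = 1521.3125 + 50.145 = 1571.4575 ng/mL·h

AUC = 1570 ng/mL·h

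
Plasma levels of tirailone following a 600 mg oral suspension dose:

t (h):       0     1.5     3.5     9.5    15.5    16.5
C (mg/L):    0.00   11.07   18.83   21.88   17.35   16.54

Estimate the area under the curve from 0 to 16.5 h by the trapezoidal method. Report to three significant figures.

Trapezoidal AUC_0→16.5:
  [0→1.5]: (0.00+11.07)/2 × 1.5 = 8.3025
  [1.5→3.5]: (11.07+18.83)/2 × 2 = 29.9
  [3.5→9.5]: (18.83+21.88)/2 × 6 = 122.13
  [9.5→15.5]: (21.88+17.35)/2 × 6 = 117.69
  [15.5→16.5]: (17.35+16.54)/2 × 1 = 16.945
  Sum = 294.9675 mg/L·h

AUC = 295 mg/L·h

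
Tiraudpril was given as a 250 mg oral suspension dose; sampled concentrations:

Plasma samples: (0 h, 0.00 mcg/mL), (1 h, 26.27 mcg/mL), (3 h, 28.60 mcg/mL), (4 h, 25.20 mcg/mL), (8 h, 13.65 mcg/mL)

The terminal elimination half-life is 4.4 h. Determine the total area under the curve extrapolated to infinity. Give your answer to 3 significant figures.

AUC = 259 mcg/mL·h

Trapezoidal AUC_0→8:
  [0→1]: (0.00+26.27)/2 × 1 = 13.135
  [1→3]: (26.27+28.60)/2 × 2 = 54.87
  [3→4]: (28.60+25.20)/2 × 1 = 26.9
  [4→8]: (25.20+13.65)/2 × 4 = 77.7
  Sum = 172.605 mcg/mL·h
k_e = ln2 / t½ = 0.693147 / 4.4 = 0.1575 h^-1
Extrapolated tail: C_last / k_e = 13.65 / 0.1575 = 86.667
AUC_0→∞ = 172.605 + 86.667 = 259.272 mcg/mL·h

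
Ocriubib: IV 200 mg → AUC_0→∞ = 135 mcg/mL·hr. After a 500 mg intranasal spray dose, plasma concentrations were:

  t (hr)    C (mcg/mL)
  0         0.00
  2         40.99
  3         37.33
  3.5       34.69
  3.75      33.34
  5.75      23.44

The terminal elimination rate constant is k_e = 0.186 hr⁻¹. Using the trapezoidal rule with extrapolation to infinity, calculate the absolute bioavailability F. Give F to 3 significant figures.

Trapezoidal AUC_0→5.75 (intranasal spray):
  [0→2]: (0.00+40.99)/2 × 2 = 40.99
  [2→3]: (40.99+37.33)/2 × 1 = 39.16
  [3→3.5]: (37.33+34.69)/2 × 0.5 = 18.005
  [3.5→3.75]: (34.69+33.34)/2 × 0.25 = 8.50375
  [3.75→5.75]: (33.34+23.44)/2 × 2 = 56.78
  Sum = 163.43875 mcg/mL·hr
Tail: C_last/k_e = 23.44/0.186 = 126.022
AUC_0→∞ (intranasal spray) = 163.43875 + 126.022 = 289.46075 mcg/mL·hr
F = (AUC_ev/D_ev)/(AUC_iv/D_iv) = (289.46075/500)/(135/200) = 0.5789215/0.675 = 0.8577

F = 0.858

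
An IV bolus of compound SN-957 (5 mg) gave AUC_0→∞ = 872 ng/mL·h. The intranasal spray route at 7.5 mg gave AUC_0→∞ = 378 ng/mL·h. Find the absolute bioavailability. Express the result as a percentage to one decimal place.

F = (AUC_ev / D_ev) / (AUC_iv / D_iv)
  = (378/7.5) / (872/5)
  = 50.4 / 174.4 = 0.2890
  = 28.90%

F = 28.9%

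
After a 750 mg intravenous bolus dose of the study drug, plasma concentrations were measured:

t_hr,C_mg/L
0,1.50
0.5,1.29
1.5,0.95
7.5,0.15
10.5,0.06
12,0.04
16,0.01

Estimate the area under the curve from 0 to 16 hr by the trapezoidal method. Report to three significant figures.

Trapezoidal AUC_0→16:
  [0→0.5]: (1.50+1.29)/2 × 0.5 = 0.6975
  [0.5→1.5]: (1.29+0.95)/2 × 1 = 1.12
  [1.5→7.5]: (0.95+0.15)/2 × 6 = 3.3
  [7.5→10.5]: (0.15+0.06)/2 × 3 = 0.315
  [10.5→12]: (0.06+0.04)/2 × 1.5 = 0.075
  [12→16]: (0.04+0.01)/2 × 4 = 0.1
  Sum = 5.6075 mg/L·hr

AUC = 5.61 mg/L·hr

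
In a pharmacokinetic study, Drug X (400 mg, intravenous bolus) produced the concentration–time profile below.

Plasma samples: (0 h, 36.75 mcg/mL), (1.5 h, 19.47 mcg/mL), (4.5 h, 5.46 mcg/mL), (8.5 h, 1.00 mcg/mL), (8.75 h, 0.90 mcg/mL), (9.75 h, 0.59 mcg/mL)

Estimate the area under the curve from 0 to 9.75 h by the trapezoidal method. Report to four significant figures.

AUC = 93.46 mcg/mL·h

Trapezoidal AUC_0→9.75:
  [0→1.5]: (36.75+19.47)/2 × 1.5 = 42.165
  [1.5→4.5]: (19.47+5.46)/2 × 3 = 37.395
  [4.5→8.5]: (5.46+1.00)/2 × 4 = 12.92
  [8.5→8.75]: (1.00+0.90)/2 × 0.25 = 0.2375
  [8.75→9.75]: (0.90+0.59)/2 × 1 = 0.745
  Sum = 93.4625 mcg/mL·h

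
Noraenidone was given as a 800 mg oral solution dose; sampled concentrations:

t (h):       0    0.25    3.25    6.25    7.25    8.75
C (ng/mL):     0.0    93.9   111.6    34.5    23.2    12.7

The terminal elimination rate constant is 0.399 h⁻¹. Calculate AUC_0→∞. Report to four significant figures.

Trapezoidal AUC_0→8.75:
  [0→0.25]: (0.0+93.9)/2 × 0.25 = 11.7375
  [0.25→3.25]: (93.9+111.6)/2 × 3 = 308.25
  [3.25→6.25]: (111.6+34.5)/2 × 3 = 219.15
  [6.25→7.25]: (34.5+23.2)/2 × 1 = 28.85
  [7.25→8.75]: (23.2+12.7)/2 × 1.5 = 26.925
  Sum = 594.9125 ng/mL·h
Extrapolated tail: C_last / k_e = 12.7 / 0.399 = 31.830
AUC_0→∞ = 594.9125 + 31.830 = 626.7425 ng/mL·h

AUC = 626.7 ng/mL·h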